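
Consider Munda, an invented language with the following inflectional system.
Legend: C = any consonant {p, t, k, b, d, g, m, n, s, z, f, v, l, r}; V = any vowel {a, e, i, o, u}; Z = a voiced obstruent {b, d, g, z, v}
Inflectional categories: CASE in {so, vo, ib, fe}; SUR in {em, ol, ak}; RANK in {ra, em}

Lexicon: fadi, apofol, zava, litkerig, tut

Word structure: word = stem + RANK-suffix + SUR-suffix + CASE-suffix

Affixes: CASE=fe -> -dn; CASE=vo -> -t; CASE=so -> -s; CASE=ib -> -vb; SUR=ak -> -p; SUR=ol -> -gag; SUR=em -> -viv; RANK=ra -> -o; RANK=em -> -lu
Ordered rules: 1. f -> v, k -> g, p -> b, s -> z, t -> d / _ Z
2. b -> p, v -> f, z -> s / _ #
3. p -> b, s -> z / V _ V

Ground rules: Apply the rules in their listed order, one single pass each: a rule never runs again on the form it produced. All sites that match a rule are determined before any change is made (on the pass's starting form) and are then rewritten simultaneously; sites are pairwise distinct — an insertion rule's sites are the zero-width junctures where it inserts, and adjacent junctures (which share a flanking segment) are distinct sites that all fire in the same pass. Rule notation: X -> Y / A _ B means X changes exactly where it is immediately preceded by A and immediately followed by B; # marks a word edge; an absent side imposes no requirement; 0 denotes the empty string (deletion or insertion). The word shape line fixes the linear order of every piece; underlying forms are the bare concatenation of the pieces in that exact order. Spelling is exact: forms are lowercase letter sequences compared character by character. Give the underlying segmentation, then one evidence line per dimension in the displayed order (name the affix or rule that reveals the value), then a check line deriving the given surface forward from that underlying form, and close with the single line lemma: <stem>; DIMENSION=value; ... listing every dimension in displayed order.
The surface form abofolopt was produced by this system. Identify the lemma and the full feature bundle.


underlying: apofol-o-p-t
CASE=vo - signalled by the affix -t
SUR=ak - signalled by the affix -p
RANK=ra - signalled by the affix -o
check: apofolopt -> apofolopt -> apofolopt -> abofolopt
lemma: apofol; CASE=vo; SUR=ak; RANK=ra


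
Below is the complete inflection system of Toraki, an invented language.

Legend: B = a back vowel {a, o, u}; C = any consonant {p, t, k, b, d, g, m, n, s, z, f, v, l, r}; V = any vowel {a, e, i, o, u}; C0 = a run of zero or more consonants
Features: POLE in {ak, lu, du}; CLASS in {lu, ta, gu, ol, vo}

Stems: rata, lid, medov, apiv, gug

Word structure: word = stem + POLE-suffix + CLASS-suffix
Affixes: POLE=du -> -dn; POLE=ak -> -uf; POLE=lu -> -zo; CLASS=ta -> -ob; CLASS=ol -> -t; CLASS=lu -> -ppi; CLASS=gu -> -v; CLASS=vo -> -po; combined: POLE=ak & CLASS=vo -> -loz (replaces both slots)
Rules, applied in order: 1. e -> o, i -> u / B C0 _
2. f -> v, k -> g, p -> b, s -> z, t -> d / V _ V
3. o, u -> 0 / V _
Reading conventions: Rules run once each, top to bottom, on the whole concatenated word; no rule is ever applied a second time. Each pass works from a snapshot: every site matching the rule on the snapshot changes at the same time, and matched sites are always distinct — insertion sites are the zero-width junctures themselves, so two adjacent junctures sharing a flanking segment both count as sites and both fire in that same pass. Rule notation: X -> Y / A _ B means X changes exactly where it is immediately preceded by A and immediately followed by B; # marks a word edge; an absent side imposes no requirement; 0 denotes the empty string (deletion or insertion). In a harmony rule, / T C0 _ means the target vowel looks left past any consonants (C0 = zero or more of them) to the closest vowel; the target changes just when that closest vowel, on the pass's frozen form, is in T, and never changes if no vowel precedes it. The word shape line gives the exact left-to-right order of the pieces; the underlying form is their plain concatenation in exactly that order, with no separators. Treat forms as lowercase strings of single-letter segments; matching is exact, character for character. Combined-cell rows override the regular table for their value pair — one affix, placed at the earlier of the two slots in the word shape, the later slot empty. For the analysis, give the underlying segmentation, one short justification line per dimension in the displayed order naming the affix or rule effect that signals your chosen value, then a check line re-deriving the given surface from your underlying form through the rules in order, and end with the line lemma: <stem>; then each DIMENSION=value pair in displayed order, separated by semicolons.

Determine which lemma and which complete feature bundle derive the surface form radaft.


underlying: rata-uf-t
POLE=ak - signalled by the affix -uf
CLASS=ol - signalled by the affix -t
check: ratauft -> ratauft -> radauft -> radaft
lemma: rata; POLE=ak; CLASS=ol


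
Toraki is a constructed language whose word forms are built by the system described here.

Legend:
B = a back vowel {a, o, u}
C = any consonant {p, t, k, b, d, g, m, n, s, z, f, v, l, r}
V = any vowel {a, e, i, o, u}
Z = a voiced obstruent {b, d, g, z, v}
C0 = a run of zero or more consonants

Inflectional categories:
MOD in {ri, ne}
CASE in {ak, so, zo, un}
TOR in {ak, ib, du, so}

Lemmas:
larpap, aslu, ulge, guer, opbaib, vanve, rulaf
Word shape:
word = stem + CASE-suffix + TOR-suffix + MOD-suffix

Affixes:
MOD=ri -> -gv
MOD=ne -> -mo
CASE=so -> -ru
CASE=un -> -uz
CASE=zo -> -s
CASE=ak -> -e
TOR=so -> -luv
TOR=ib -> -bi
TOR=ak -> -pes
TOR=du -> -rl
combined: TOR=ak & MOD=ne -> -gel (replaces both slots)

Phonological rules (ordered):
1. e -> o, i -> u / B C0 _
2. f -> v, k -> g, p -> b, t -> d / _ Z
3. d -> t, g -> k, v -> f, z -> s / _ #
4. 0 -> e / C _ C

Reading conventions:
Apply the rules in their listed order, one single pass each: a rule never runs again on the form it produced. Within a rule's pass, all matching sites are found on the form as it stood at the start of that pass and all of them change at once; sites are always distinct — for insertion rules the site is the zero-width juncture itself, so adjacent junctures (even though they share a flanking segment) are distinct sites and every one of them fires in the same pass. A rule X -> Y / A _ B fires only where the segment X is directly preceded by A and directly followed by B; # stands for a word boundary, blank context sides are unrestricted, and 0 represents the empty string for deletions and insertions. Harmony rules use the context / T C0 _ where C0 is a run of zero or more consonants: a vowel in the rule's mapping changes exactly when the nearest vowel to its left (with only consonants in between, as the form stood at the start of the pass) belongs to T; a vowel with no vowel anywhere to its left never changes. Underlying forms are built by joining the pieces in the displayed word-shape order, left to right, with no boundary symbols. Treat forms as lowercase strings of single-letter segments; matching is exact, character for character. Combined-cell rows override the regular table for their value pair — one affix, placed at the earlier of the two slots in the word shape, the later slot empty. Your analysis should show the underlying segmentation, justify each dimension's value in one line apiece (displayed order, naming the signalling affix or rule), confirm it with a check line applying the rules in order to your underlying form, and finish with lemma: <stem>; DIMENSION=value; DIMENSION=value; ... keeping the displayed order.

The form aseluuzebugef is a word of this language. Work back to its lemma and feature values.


underlying: aslu-uz-bi-gv
MOD=ri - signalled by the affix -gv
CASE=un - signalled by the affix -uz
TOR=ib - signalled by the affix -bi
check: asluuzbigv -> asluuzbugv -> asluuzbugv -> asluuzbugf -> aseluuzebugef
lemma: aslu; MOD=ri; CASE=un; TOR=ib


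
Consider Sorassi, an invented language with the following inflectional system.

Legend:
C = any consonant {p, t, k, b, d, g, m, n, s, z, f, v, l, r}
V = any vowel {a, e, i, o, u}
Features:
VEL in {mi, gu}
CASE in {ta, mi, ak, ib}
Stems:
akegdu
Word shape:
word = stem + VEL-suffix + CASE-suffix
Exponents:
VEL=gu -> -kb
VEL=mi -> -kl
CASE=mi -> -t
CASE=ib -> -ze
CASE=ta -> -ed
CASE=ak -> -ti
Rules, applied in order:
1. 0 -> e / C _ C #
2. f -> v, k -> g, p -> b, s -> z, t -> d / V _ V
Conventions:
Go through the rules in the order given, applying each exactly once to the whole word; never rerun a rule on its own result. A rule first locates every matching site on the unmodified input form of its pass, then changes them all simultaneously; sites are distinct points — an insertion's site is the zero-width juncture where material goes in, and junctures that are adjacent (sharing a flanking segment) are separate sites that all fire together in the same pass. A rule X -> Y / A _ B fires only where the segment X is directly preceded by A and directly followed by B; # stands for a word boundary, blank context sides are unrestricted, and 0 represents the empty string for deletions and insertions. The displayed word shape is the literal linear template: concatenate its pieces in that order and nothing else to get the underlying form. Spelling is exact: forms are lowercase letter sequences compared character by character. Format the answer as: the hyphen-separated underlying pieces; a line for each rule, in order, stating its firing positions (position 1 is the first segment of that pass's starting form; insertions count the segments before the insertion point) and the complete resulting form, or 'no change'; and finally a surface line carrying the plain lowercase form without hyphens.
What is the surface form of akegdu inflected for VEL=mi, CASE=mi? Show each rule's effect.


underlying: akegdu-kl-t
1. 0 -> e / C _ C #: inserts after position(s) 8: akegduklet
2. f -> v, k -> g, p -> b, s -> z, t -> d / V _ V: fires at position(s) 2: agegduklet
surface: agegduklet


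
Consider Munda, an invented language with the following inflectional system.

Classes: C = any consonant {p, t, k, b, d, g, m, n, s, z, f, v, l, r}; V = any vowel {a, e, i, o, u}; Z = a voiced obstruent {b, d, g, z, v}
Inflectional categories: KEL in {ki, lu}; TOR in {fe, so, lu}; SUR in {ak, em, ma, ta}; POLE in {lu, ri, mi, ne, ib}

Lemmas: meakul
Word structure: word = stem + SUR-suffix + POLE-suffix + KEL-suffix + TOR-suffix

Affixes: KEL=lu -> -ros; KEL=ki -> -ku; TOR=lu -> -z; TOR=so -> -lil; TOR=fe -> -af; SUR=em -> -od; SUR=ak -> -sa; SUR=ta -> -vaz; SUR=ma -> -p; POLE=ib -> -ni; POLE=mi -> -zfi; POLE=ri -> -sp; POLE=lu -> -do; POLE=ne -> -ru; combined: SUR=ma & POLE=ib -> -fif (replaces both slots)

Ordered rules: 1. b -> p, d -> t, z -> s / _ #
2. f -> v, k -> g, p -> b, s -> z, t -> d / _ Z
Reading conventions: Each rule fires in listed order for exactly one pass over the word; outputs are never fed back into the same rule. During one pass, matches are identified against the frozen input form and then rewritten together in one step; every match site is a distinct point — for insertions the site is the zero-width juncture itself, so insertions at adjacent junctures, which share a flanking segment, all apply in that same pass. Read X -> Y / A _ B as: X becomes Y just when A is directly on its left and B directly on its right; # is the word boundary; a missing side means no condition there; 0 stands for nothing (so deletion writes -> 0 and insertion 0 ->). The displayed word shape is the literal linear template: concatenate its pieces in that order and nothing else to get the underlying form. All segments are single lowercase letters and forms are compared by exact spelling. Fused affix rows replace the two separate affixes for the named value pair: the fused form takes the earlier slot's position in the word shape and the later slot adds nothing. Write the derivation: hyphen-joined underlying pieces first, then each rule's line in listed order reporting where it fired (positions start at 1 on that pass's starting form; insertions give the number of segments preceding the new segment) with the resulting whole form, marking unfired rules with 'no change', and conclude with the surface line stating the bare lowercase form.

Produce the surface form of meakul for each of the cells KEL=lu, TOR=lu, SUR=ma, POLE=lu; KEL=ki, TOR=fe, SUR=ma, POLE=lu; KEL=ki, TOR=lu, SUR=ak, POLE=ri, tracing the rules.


cell KEL=lu, TOR=lu, SUR=ma, POLE=lu:
underlying: meakul-p-do-ros-z
1. b -> p, d -> t, z -> s / _ #: fires at position(s) 13: meakulpdoross
2. f -> v, k -> g, p -> b, s -> z, t -> d / _ Z: fires at position(s) 7: meakulbdoross
surface: meakulbdoross

cell KEL=ki, TOR=fe, SUR=ma, POLE=lu:
underlying: meakul-p-do-ku-af
1. b -> p, d -> t, z -> s / _ #: no change
2. f -> v, k -> g, p -> b, s -> z, t -> d / _ Z: fires at position(s) 7: meakulbdokuaf
surface: meakulbdokuaf

cell KEL=ki, TOR=lu, SUR=ak, POLE=ri:
underlying: meakul-sa-sp-ku-z
1. b -> p, d -> t, z -> s / _ #: fires at position(s) 13: meakulsaspkus
2. f -> v, k -> g, p -> b, s -> z, t -> d / _ Z: no change
surface: meakulsaspkus


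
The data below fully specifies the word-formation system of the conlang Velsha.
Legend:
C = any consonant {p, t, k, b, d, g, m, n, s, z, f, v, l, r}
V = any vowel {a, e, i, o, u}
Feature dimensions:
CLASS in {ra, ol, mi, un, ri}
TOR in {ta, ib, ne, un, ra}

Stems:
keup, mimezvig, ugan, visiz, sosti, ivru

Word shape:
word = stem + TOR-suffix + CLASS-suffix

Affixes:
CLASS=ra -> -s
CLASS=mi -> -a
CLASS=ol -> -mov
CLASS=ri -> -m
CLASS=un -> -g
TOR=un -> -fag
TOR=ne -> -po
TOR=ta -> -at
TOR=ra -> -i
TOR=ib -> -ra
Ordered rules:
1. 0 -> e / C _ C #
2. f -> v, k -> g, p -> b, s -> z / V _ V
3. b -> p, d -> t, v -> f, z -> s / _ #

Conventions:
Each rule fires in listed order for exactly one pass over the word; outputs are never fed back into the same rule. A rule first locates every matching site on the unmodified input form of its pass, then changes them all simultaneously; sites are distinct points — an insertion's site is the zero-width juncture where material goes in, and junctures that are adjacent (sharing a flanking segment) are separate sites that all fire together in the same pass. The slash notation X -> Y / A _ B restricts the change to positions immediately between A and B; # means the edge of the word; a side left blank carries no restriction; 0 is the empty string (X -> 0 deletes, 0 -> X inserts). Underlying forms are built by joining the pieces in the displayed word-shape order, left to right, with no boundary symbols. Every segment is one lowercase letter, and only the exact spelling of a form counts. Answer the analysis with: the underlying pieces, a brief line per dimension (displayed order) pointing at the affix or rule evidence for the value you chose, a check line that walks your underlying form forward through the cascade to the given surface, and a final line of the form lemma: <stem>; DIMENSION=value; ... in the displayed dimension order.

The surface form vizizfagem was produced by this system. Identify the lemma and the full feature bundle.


underlying: visiz-fag-m
CLASS=ri - signalled by the affix -m
TOR=un - signalled by the affix -fag
check: visizfagm -> visizfagem -> vizizfagem -> vizizfagem
lemma: visiz; CLASS=ri; TOR=un


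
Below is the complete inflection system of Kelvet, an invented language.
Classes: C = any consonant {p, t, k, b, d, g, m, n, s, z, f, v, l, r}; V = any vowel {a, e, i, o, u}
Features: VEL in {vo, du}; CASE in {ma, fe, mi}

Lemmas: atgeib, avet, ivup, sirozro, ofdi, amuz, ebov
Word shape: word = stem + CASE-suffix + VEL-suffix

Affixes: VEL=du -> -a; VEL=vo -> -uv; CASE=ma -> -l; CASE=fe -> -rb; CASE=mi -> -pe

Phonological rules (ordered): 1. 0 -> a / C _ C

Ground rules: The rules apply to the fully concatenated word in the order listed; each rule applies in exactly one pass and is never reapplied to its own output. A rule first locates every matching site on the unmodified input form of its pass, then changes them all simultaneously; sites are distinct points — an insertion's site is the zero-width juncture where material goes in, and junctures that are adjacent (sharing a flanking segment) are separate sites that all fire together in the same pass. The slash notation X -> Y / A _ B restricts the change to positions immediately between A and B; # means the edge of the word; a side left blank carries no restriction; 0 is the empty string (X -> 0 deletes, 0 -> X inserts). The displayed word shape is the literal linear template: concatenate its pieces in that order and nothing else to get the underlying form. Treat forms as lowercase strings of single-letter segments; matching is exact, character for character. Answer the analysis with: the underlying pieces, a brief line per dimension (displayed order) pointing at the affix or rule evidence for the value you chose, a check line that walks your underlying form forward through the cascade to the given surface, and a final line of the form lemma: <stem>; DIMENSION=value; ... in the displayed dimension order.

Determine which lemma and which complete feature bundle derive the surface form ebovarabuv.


underlying: ebov-rb-uv
VEL=vo - signalled by the affix -uv
CASE=fe - signalled by the affix -rb
check: ebovrbuv -> ebovarabuv
lemma: ebov; VEL=vo; CASE=fe


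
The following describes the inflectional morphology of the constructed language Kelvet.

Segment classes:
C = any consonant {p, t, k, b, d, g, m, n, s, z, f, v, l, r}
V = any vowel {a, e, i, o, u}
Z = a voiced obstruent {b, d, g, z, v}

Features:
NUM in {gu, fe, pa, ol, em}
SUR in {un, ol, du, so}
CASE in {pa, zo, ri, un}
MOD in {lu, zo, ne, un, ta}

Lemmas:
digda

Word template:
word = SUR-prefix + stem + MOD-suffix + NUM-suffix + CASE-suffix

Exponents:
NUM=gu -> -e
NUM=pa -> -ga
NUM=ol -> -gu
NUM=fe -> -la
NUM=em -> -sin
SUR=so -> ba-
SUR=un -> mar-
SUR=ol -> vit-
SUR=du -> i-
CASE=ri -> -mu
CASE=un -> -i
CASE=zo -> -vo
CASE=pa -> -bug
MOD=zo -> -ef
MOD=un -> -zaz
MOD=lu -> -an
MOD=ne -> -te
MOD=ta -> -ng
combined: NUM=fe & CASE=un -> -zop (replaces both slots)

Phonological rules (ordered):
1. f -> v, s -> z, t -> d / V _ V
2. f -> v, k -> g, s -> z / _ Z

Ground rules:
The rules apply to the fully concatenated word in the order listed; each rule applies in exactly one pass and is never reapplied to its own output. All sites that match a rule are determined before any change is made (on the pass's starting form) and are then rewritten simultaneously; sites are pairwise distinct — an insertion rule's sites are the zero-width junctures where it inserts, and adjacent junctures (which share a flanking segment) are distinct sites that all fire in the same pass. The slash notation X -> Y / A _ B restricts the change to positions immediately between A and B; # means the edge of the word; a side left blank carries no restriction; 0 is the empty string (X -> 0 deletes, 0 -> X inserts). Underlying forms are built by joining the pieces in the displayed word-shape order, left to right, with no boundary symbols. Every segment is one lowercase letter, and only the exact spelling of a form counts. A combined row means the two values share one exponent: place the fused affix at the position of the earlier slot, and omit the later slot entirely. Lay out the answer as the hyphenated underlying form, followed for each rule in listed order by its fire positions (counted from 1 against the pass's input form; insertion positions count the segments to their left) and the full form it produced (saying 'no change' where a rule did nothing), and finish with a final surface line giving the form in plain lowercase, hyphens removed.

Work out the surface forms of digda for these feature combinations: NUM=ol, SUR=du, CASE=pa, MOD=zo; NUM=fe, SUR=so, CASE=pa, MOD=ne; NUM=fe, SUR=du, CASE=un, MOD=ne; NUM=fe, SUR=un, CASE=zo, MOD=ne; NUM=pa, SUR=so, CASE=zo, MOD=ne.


cell NUM=ol, SUR=du, CASE=pa, MOD=zo:
underlying: i-digda-ef-gu-bug
1. f -> v, s -> z, t -> d / V _ V: no change
2. f -> v, k -> g, s -> z / _ Z: fires at position(s) 8: idigdaevgubug
surface: idigdaevgubug

cell NUM=fe, SUR=so, CASE=pa, MOD=ne:
underlying: ba-digda-te-la-bug
1. f -> v, s -> z, t -> d / V _ V: fires at position(s) 8: badigdadelabug
2. f -> v, k -> g, s -> z / _ Z: no change
surface: badigdadelabug

cell NUM=fe, SUR=du, CASE=un, MOD=ne:
underlying: i-digda-te-zop
1. f -> v, s -> z, t -> d / V _ V: fires at position(s) 7: idigdadezop
2. f -> v, k -> g, s -> z / _ Z: no change
surface: idigdadezop

cell NUM=fe, SUR=un, CASE=zo, MOD=ne:
underlying: mar-digda-te-la-vo
1. f -> v, s -> z, t -> d / V _ V: fires at position(s) 9: mardigdadelavo
2. f -> v, k -> g, s -> z / _ Z: no change
surface: mardigdadelavo

cell NUM=pa, SUR=so, CASE=zo, MOD=ne:
underlying: ba-digda-te-ga-vo
1. f -> v, s -> z, t -> d / V _ V: fires at position(s) 8: badigdadegavo
2. f -> v, k -> g, s -> z / _ Z: no change
surface: badigdadegavo


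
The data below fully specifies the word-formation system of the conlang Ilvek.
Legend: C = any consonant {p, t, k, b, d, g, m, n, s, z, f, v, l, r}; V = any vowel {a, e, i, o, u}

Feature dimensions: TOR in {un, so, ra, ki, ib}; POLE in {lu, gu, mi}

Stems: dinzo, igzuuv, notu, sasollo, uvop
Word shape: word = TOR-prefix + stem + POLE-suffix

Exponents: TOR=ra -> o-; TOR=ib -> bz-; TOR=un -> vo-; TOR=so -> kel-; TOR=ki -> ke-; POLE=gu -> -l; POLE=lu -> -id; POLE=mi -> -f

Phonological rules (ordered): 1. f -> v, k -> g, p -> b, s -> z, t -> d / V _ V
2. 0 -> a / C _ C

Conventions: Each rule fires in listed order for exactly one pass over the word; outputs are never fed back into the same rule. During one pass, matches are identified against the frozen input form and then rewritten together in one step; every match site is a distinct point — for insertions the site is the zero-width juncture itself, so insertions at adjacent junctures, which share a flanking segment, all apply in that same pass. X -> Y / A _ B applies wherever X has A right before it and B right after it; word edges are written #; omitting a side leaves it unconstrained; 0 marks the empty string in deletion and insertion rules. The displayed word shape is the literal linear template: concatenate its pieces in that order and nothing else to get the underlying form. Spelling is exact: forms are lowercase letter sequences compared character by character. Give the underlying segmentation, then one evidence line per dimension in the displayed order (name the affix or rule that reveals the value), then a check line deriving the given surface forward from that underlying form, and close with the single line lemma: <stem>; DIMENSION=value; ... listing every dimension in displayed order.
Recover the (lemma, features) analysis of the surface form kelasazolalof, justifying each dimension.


underlying: kel-sasollo-f
TOR=so - signalled by the affix kel-
POLE=mi - signalled by the affix -f
check: kelsasollof -> kelsazollof -> kelasazolalof
lemma: sasollo; TOR=so; POLE=mi


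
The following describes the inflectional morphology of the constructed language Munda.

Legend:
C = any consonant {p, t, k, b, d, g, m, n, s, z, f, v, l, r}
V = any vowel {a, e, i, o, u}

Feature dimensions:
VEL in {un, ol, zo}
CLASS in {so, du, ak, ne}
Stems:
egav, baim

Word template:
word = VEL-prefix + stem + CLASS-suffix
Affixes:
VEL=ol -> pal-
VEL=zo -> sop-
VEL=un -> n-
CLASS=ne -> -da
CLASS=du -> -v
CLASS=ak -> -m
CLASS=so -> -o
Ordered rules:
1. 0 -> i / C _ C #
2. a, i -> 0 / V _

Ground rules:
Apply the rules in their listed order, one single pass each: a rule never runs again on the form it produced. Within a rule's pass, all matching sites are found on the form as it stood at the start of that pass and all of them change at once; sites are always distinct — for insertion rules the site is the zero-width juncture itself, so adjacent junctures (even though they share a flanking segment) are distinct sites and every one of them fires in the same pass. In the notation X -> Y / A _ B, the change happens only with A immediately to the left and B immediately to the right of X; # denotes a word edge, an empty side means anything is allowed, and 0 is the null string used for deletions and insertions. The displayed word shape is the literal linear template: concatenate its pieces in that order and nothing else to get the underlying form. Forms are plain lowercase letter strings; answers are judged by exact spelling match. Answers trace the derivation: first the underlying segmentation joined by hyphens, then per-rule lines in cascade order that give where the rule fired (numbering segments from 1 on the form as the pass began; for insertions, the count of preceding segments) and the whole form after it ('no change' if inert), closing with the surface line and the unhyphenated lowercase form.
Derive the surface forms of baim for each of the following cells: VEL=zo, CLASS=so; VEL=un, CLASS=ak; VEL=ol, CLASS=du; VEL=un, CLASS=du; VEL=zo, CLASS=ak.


cell VEL=zo, CLASS=so:
underlying: sop-baim-o
1. 0 -> i / C _ C #: no change
2. a, i -> 0 / V _: fires at position(s) 6: sopbamo
surface: sopbamo

cell VEL=un, CLASS=ak:
underlying: n-baim-m
1. 0 -> i / C _ C #: inserts after position(s) 5: nbaimim
2. a, i -> 0 / V _: fires at position(s) 4: nbamim
surface: nbamim

cell VEL=ol, CLASS=du:
underlying: pal-baim-v
1. 0 -> i / C _ C #: inserts after position(s) 7: palbaimiv
2. a, i -> 0 / V _: fires at position(s) 6: palbamiv
surface: palbamiv

cell VEL=un, CLASS=du:
underlying: n-baim-v
1. 0 -> i / C _ C #: inserts after position(s) 5: nbaimiv
2. a, i -> 0 / V _: fires at position(s) 4: nbamiv
surface: nbamiv

cell VEL=zo, CLASS=ak:
underlying: sop-baim-m
1. 0 -> i / C _ C #: inserts after position(s) 7: sopbaimim
2. a, i -> 0 / V _: fires at position(s) 6: sopbamim
surface: sopbamim


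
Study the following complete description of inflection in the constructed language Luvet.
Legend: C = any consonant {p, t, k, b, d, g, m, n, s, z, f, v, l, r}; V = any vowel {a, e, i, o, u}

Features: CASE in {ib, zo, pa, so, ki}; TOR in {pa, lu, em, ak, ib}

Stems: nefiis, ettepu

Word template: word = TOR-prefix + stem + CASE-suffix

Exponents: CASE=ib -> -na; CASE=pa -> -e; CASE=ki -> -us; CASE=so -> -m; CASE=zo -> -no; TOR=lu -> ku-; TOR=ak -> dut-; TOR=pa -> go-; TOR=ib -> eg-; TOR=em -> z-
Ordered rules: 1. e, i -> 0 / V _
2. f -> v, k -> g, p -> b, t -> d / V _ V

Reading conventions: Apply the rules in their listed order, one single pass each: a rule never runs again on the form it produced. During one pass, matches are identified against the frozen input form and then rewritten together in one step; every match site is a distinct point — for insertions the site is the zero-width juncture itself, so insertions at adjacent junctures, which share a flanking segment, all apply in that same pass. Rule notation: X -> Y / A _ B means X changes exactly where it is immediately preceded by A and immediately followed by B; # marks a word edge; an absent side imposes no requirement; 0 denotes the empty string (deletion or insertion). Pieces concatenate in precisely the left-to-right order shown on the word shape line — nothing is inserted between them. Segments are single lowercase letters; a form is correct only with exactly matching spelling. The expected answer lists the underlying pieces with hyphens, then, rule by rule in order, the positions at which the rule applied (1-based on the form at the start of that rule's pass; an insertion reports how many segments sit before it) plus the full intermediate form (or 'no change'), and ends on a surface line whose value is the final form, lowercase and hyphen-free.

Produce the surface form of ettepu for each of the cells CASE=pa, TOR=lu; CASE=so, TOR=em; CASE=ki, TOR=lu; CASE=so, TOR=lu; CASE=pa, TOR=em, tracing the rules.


cell CASE=pa, TOR=lu:
underlying: ku-ettepu-e
1. e, i -> 0 / V _: fires at position(s) 3, 9: kuttepu
2. f -> v, k -> g, p -> b, t -> d / V _ V: fires at position(s) 6: kuttebu
surface: kuttebu

cell CASE=so, TOR=em:
underlying: z-ettepu-m
1. e, i -> 0 / V _: no change
2. f -> v, k -> g, p -> b, t -> d / V _ V: fires at position(s) 6: zettebum
surface: zettebum

cell CASE=ki, TOR=lu:
underlying: ku-ettepu-us
1. e, i -> 0 / V _: fires at position(s) 3: kuttepuus
2. f -> v, k -> g, p -> b, t -> d / V _ V: fires at position(s) 6: kuttebuus
surface: kuttebuus

cell CASE=so, TOR=lu:
underlying: ku-ettepu-m
1. e, i -> 0 / V _: fires at position(s) 3: kuttepum
2. f -> v, k -> g, p -> b, t -> d / V _ V: fires at position(s) 6: kuttebum
surface: kuttebum

cell CASE=pa, TOR=em:
underlying: z-ettepu-e
1. e, i -> 0 / V _: fires at position(s) 8: zettepu
2. f -> v, k -> g, p -> b, t -> d / V _ V: fires at position(s) 6: zettebu
surface: zettebu


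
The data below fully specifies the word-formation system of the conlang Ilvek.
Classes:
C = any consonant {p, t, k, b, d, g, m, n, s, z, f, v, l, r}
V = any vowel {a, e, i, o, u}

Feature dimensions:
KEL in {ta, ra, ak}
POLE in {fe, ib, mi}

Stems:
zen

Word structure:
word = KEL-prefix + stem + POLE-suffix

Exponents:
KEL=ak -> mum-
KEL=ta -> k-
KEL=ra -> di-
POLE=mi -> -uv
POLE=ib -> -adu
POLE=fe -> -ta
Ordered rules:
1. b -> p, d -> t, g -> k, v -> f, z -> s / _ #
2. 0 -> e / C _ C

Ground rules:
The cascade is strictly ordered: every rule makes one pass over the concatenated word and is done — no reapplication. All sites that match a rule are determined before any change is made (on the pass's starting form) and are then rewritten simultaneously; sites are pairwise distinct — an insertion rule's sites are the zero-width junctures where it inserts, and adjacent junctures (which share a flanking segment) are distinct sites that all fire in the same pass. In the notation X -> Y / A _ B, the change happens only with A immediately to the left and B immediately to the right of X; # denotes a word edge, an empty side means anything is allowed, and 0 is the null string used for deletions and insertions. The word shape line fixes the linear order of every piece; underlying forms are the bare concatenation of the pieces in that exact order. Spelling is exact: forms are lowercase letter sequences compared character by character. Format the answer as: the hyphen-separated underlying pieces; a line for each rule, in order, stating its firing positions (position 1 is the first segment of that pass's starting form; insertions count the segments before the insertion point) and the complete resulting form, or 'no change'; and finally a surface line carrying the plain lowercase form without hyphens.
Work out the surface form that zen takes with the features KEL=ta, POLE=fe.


underlying: k-zen-ta
1. b -> p, d -> t, g -> k, v -> f, z -> s / _ #: no change
2. 0 -> e / C _ C: inserts after position(s) 1, 4: kezeneta
surface: kezeneta


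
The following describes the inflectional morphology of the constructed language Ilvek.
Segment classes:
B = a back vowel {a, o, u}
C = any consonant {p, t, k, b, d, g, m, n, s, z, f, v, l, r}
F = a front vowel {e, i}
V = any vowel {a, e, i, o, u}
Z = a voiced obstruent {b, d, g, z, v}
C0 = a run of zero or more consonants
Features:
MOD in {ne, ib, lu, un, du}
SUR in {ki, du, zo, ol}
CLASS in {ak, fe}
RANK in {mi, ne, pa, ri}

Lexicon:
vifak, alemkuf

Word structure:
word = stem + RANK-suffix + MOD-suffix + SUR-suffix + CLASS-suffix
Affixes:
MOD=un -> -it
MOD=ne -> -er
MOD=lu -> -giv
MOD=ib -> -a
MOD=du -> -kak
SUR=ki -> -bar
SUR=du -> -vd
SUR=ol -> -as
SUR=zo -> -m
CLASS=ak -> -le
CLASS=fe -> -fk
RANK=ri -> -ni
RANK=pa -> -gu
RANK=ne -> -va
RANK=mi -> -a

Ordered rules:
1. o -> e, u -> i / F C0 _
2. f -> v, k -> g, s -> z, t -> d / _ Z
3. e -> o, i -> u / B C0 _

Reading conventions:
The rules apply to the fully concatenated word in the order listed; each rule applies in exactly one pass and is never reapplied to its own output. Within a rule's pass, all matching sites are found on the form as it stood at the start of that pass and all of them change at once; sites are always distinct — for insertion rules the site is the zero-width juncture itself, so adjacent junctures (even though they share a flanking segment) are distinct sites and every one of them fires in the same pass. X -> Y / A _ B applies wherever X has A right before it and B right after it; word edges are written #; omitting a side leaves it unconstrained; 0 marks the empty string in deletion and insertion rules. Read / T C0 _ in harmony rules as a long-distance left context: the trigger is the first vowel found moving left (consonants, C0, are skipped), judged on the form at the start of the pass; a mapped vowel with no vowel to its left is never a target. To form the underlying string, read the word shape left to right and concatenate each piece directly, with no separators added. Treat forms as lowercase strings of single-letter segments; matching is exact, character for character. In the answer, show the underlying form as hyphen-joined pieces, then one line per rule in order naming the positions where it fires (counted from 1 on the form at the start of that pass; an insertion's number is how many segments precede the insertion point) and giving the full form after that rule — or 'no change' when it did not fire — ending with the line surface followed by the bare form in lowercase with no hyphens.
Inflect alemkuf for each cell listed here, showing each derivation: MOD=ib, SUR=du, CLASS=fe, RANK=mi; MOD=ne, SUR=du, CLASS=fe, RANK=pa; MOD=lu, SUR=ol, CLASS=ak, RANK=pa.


cell MOD=ib, SUR=du, CLASS=fe, RANK=mi:
underlying: alemkuf-a-a-vd-fk
1. o -> e, u -> i / F C0 _: fires at position(s) 6: alemkifaavdfk
2. f -> v, k -> g, s -> z, t -> d / _ Z: no change
3. e -> o, i -> u / B C0 _: fires at position(s) 3: alomkifaavdfk
surface: alomkifaavdfk

cell MOD=ne, SUR=du, CLASS=fe, RANK=pa:
underlying: alemkuf-gu-er-vd-fk
1. o -> e, u -> i / F C0 _: fires at position(s) 6: alemkifguervdfk
2. f -> v, k -> g, s -> z, t -> d / _ Z: fires at position(s) 7: alemkivguervdfk
3. e -> o, i -> u / B C0 _: fires at position(s) 3, 10: alomkivguorvdfk
surface: alomkivguorvdfk

cell MOD=lu, SUR=ol, CLASS=ak, RANK=pa:
underlying: alemkuf-gu-giv-as-le
1. o -> e, u -> i / F C0 _: fires at position(s) 6: alemkifgugivasle
2. f -> v, k -> g, s -> z, t -> d / _ Z: fires at position(s) 7: alemkivgugivasle
3. e -> o, i -> u / B C0 _: fires at position(s) 3, 11, 16: alomkivguguvaslo
surface: alomkivguguvaslo


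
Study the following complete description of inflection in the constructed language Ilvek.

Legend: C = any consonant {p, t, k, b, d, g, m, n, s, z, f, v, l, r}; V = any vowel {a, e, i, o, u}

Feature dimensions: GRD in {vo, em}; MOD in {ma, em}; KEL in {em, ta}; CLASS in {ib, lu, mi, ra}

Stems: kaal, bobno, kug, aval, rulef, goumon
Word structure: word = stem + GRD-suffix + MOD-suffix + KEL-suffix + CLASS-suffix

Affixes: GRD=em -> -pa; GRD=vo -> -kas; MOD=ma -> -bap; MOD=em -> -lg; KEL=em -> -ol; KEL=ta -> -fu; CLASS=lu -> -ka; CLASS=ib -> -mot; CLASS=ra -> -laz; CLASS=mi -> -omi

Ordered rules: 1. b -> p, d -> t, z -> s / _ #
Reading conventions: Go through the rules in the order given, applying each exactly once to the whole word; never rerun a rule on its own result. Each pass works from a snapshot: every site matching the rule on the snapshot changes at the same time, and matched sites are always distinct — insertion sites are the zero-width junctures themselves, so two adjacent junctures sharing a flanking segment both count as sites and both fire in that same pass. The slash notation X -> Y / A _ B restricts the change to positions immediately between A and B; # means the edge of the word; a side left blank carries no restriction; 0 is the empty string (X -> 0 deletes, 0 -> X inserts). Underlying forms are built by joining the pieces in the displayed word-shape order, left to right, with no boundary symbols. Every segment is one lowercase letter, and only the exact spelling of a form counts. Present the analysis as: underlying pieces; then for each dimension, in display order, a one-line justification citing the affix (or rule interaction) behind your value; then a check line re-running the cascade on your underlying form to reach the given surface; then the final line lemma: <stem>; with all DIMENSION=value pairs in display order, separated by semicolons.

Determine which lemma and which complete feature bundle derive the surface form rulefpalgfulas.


underlying: rulef-pa-lg-fu-laz
GRD=em - signalled by the affix -pa
MOD=em - signalled by the affix -lg
KEL=ta - signalled by the affix -fu
CLASS=ra - signalled by the affix -laz
check: rulefpalgfulaz -> rulefpalgfulas
lemma: rulef; GRD=em; MOD=em; KEL=ta; CLASS=ra


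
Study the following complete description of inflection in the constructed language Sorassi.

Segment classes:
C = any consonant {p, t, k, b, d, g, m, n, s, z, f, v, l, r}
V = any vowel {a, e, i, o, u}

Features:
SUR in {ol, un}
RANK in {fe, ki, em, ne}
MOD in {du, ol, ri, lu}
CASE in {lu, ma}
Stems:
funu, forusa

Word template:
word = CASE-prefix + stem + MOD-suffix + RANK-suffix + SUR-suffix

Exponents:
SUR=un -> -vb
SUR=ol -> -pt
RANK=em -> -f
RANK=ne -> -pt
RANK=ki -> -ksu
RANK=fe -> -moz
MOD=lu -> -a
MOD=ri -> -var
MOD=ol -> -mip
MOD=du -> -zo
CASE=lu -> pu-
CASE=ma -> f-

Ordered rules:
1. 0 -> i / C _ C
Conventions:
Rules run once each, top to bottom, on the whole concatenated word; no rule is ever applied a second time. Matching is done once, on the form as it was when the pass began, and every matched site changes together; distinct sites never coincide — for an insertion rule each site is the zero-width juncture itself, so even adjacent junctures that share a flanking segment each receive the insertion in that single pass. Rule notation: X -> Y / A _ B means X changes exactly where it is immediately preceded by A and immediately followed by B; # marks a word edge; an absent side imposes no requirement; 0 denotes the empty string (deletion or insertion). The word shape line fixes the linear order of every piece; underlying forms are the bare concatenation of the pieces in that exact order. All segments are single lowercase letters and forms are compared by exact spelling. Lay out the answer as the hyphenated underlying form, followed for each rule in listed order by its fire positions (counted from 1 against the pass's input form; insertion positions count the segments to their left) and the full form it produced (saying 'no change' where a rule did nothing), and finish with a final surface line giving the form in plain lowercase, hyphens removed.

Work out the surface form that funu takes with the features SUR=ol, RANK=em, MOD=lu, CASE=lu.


underlying: pu-funu-a-f-pt
1. 0 -> i / C _ C: inserts after position(s) 8, 9: pufunuafipit
surface: pufunuafipit


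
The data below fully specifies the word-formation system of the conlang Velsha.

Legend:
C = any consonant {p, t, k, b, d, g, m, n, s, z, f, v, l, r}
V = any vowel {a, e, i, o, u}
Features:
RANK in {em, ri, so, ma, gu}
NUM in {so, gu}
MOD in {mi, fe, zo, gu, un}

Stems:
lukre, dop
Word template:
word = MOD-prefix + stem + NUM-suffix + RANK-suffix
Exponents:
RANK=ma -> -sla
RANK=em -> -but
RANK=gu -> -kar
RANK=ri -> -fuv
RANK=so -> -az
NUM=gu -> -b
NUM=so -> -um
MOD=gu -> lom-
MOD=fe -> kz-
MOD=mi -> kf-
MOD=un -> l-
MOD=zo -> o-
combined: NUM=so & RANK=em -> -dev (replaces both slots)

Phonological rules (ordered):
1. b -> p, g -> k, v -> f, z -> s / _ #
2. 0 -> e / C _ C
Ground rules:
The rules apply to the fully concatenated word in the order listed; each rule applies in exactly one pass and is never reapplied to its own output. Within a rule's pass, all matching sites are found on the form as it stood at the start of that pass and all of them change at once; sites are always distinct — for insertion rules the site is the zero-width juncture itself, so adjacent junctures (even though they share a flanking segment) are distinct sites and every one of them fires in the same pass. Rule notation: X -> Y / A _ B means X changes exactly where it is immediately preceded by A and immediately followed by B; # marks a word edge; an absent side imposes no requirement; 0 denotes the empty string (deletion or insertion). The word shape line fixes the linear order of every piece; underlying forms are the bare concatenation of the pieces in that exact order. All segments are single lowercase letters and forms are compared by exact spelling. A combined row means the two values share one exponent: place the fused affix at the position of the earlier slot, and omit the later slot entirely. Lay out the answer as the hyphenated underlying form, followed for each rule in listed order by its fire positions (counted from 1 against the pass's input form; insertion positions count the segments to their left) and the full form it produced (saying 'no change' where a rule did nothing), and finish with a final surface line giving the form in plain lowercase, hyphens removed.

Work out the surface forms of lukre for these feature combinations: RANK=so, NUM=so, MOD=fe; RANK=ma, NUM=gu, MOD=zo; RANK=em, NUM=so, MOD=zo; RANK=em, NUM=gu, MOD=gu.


cell RANK=so, NUM=so, MOD=fe:
underlying: kz-lukre-um-az
1. b -> p, g -> k, v -> f, z -> s / _ #: fires at position(s) 11: kzlukreumas
2. 0 -> e / C _ C: inserts after position(s) 1, 2, 5: kezelukereumas
surface: kezelukereumas

cell RANK=ma, NUM=gu, MOD=zo:
underlying: o-lukre-b-sla
1. b -> p, g -> k, v -> f, z -> s / _ #: no change
2. 0 -> e / C _ C: inserts after position(s) 4, 7, 8: olukerebesela
surface: olukerebesela

cell RANK=em, NUM=so, MOD=zo:
underlying: o-lukre-dev
1. b -> p, g -> k, v -> f, z -> s / _ #: fires at position(s) 9: olukredef
2. 0 -> e / C _ C: inserts after position(s) 4: olukeredef
surface: olukeredef

cell RANK=em, NUM=gu, MOD=gu:
underlying: lom-lukre-b-but
1. b -> p, g -> k, v -> f, z -> s / _ #: no change
2. 0 -> e / C _ C: inserts after position(s) 3, 6, 9: lomelukerebebut
surface: lomelukerebebut
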